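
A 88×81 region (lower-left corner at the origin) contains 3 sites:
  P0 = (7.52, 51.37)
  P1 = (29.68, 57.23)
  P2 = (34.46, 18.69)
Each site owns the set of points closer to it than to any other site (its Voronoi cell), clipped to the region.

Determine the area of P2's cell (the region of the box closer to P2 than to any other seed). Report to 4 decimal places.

1. box [0,88]×[0,81]: [(0, 0) (88, 0) (88, 81) (0, 81)]
2. ⊥bis P2·P0 via (20.99,35.03): [(0, 17.7267) (0, 0) (88, 0) (88, 81) (76.7546, 81)]  |A|=4699.7415
3. ⊥bis P2·P1 via (32.07,37.96): [(23.2115, 36.8613) (0, 17.7267) (0, 0) (88, 0) (88, 44.8968)]  |A|=3282.0287
4. canonical 5-gon: [(23.2115, 36.8613) (0, 17.7267) (0, 0) (88, 0) (88, 44.8968)]
5. shoelace: 3282.0287

Area of P2's cell: 3282.0287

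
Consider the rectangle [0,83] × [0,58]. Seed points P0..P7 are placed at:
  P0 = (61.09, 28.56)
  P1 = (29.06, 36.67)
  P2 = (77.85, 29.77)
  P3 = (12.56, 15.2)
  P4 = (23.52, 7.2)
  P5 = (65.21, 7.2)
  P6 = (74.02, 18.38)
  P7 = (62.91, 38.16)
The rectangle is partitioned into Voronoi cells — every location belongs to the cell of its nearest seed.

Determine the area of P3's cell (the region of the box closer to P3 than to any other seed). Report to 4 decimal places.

1. box [0,83]×[0,58]: [(0, 0) (83, 0) (83, 58) (0, 58)]
2. ⊥bis P3·P0 via (36.825,21.88): [(0, 0) (42.8484, 0) (26.8814, 58) (0, 58)]  |A|=2022.1647
3. ⊥bis P3·P1 via (20.81,25.935): [(0, 41.9278) (0, 0) (42.8484, 0) (39.7066, 11.4127)]  |A|=1076.9127
4. ⊥bis P3·P2 via (45.205,22.485): [(0, 41.9278) (0, 0) (42.8484, 0) (39.7066, 11.4127)]  |A|=1076.9127
5. ⊥bis P3·P4 via (18.04,11.2): [(25.9257, 22.0035) (0, 41.9278) (0, 0) (9.8648, 0)]  |A|=652.0347
6. ⊥bis P3·P5 via (38.885,11.2): [(25.9257, 22.0035) (0, 41.9278) (0, 0) (9.8648, 0)]  |A|=652.0347
7. ⊥bis P3·P6 via (43.29,16.79): [(25.9257, 22.0035) (0, 41.9278) (0, 0) (9.8648, 0)]  |A|=652.0347
8. ⊥bis P3·P7 via (37.735,26.68): [(25.9257, 22.0035) (0, 41.9278) (0, 0) (9.8648, 0)]  |A|=652.0347
9. canonical 4-gon: [(25.9257, 22.0035) (0, 41.9278) (0, 0) (9.8648, 0)]
10. shoelace: 652.0347

Area of P3's cell: 652.0347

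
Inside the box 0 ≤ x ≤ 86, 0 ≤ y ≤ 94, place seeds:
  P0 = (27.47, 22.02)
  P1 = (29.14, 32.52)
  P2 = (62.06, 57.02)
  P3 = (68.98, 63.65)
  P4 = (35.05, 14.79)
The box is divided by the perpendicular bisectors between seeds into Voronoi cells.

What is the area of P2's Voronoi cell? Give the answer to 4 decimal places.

1. box [0,86]×[0,94]: [(0, 0) (86, 0) (86, 94) (0, 94)]
2. ⊥bis P2·P0 via (44.765,39.52): [(0, 83.7606) (84.7534, 0) (86, 0) (86, 94) (0, 94)]  |A|=4534.5003
3. ⊥bis P2·P1 via (45.6,44.77): [(62.6946, 21.8004) (84.7534, 0) (86, 0) (86, 94) (8.9616, 94)]  |A|=3890.0098
4. ⊥bis P2·P3 via (65.52,60.335): [(62.6946, 21.8004) (84.7534, 0) (86, 0) (86, 38.9592) (33.2658, 94) (8.9616, 94)]  |A|=2438.7438
5. ⊥bis P2·P4 via (48.555,35.905): [(55.5065, 31.4588) (86, 11.9555) (86, 38.9592) (33.2658, 94) (8.9616, 94)]  |A|=2208.6793
6. canonical 5-gon: [(55.5065, 31.4588) (86, 11.9555) (86, 38.9592) (33.2658, 94) (8.9616, 94)]
7. shoelace: 2208.6793

Area of P2's cell: 2208.6793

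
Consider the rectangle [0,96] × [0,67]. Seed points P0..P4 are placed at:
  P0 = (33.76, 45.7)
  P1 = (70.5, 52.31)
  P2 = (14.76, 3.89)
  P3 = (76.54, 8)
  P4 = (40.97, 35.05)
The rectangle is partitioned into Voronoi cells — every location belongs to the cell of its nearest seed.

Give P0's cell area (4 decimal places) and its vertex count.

Area of P0's cell: 1567.6778 (5 vertices)

1. box [0,96]×[0,67]: [(0, 0) (96, 0) (96, 67) (0, 67)]
2. ⊥bis P0·P1 via (52.13,49.005): [(0, 0) (60.9466, 0) (48.8925, 67) (0, 67)]  |A|=3679.6098
3. ⊥bis P0·P2 via (24.26,24.795): [(0, 35.8196) (59.355, 8.8465) (48.8925, 67) (0, 67)]  |A|=2346.989
4. ⊥bis P0·P3 via (55.15,26.85): [(0, 35.8196) (45.0237, 15.3592) (55.9522, 27.7603) (48.8925, 67) (0, 67)]  |A|=2222.5402
5. ⊥bis P0·P4 via (37.365,40.375): [(0, 35.8196) (18.3313, 27.4892) (51.9109, 50.2225) (48.8925, 67) (0, 67)]  |A|=1567.6778
6. canonical 5-gon: [(0, 35.8196) (18.3313, 27.4892) (51.9109, 50.2225) (48.8925, 67) (0, 67)]
7. shoelace: 1567.6778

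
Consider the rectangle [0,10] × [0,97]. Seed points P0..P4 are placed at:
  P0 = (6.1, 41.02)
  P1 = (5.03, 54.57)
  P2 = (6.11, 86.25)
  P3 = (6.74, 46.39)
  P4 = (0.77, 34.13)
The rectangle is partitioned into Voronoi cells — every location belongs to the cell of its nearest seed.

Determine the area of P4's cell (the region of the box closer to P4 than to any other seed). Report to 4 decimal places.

Area of P4's cell: 363.6434

1. box [0,10]×[0,97]: [(0, 0) (10, 0) (10, 97) (0, 97)]
2. ⊥bis P4·P0 via (3.435,37.575): [(0, 40.2323) (0, 0) (10, 0) (10, 32.4964)]  |A|=363.6434
3. ⊥bis P4·P1 via (2.9,44.35): [(0, 40.2323) (0, 0) (10, 0) (10, 32.4964)]  |A|=363.6434
4. ⊥bis P4·P2 via (3.44,60.19): [(0, 40.2323) (0, 0) (10, 0) (10, 32.4964)]  |A|=363.6434
5. ⊥bis P4·P3 via (3.755,40.26): [(0, 40.2323) (0, 0) (10, 0) (10, 32.4964)]  |A|=363.6434
6. canonical 4-gon: [(0, 40.2323) (0, 0) (10, 0) (10, 32.4964)]
7. shoelace: 363.6434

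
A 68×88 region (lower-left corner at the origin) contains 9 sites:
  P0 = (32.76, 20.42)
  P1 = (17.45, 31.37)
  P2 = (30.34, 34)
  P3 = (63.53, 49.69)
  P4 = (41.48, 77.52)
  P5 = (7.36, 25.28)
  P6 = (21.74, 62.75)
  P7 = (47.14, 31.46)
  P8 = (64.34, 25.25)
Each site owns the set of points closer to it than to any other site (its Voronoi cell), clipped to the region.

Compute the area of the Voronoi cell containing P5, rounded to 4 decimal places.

1. box [0,68]×[0,88]: [(0, 0) (68, 0) (68, 88) (0, 88)]
2. ⊥bis P5·P0 via (20.06,22.85): [(0, 0) (15.6879, 0) (32.5257, 88) (0, 88)]  |A|=2121.3994
3. ⊥bis P5·P1 via (12.405,28.325): [(0, 48.8778) (0, 0) (15.6879, 0) (19.0128, 17.3771)]  |A|=600.9572
4. ⊥bis P5·P2 via (18.85,29.64): [(0, 48.8778) (0, 0) (15.6879, 0) (19.0128, 17.3771)]  |A|=600.9572
5. ⊥bis P5·P3 via (35.445,37.485): [(0, 48.8778) (0, 0) (15.6879, 0) (19.0128, 17.3771)]  |A|=600.9572
6. ⊥bis P5·P4 via (24.42,51.4): [(0, 48.8778) (0, 0) (15.6879, 0) (19.0128, 17.3771)]  |A|=600.9572
7. ⊥bis P5·P6 via (14.55,44.015): [(0, 48.8778) (0, 0) (15.6879, 0) (19.0128, 17.3771)]  |A|=600.9572
8. ⊥bis P5·P7 via (27.25,28.37): [(0, 48.8778) (0, 0) (15.6879, 0) (19.0128, 17.3771)]  |A|=600.9572
9. ⊥bis P5·P8 via (35.85,25.265): [(0, 48.8778) (0, 0) (15.6879, 0) (19.0128, 17.3771)]  |A|=600.9572
10. canonical 4-gon: [(0, 48.8778) (0, 0) (15.6879, 0) (19.0128, 17.3771)]
11. shoelace: 600.9572

Area of P5's cell: 600.9572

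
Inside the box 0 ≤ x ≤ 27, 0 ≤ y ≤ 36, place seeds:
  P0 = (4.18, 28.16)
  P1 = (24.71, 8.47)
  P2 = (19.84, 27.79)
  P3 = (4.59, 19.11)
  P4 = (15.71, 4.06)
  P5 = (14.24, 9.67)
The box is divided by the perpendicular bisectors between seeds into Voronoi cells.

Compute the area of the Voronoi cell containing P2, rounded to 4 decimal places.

Area of P2's cell: 253.4438

1. box [0,27]×[0,36]: [(0, 0) (27, 0) (27, 36) (0, 36)]
2. ⊥bis P2·P0 via (12.01,27.975): [(11.349, 0) (27, 0) (27, 36) (12.1996, 36)]  |A|=548.1245
3. ⊥bis P2·P1 via (22.275,18.13): [(11.7145, 15.468) (27, 19.321) (27, 36) (12.1996, 36)]  |A|=279.414
4. ⊥bis P2·P3 via (12.215,23.45): [(11.9155, 23.9762) (16.1254, 16.5799) (27, 19.321) (27, 36) (12.1996, 36)]  |A|=260.7616
5. ⊥bis P2·P4 via (17.775,15.925): [(11.9155, 23.9762) (16.1254, 16.5799) (27, 19.321) (27, 36) (12.1996, 36)]  |A|=260.7616
6. ⊥bis P2·P5 via (17.04,18.73): [(11.9155, 23.9762) (14.4451, 19.532) (20.461, 17.6727) (27, 19.321) (27, 36) (12.1996, 36)]  |A|=253.4438
7. canonical 6-gon: [(11.9155, 23.9762) (14.4451, 19.532) (20.461, 17.6727) (27, 19.321) (27, 36) (12.1996, 36)]
8. shoelace: 253.4438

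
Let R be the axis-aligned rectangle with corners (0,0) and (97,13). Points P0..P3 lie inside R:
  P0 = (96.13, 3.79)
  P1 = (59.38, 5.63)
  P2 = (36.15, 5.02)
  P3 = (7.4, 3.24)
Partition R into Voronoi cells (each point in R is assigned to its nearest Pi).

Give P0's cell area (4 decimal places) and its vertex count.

Area of P0's cell: 249.0199 (4 vertices)

1. box [0,97]×[0,13]: [(0, 0) (97, 0) (97, 13) (0, 13)]
2. ⊥bis P0·P1 via (77.755,4.71): [(77.5192, 0) (97, 0) (97, 13) (78.1701, 13)]  |A|=249.0199
3. ⊥bis P0·P2 via (66.14,4.405): [(77.5192, 0) (97, 0) (97, 13) (78.1701, 13)]  |A|=249.0199
4. ⊥bis P0·P3 via (51.765,3.515): [(77.5192, 0) (97, 0) (97, 13) (78.1701, 13)]  |A|=249.0199
5. canonical 4-gon: [(77.5192, 0) (97, 0) (97, 13) (78.1701, 13)]
6. shoelace: 249.0199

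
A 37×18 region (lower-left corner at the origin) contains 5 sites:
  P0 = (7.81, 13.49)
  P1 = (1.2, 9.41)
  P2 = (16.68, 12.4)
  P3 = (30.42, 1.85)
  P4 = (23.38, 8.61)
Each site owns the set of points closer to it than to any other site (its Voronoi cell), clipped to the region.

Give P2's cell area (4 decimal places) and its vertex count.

1. box [0,37]×[0,18]: [(0, 0) (37, 0) (37, 18) (0, 18)]
2. ⊥bis P2·P0 via (12.245,12.945): [(10.6542, 0) (37, 0) (37, 18) (12.8662, 18)]  |A|=454.3161
3. ⊥bis P2·P1 via (8.94,10.905): [(10.8067, 1.2406) (11.0463, 0) (37, 0) (37, 18) (12.8662, 18)]  |A|=454.0729
4. ⊥bis P2·P3 via (23.55,7.125): [(10.8067, 1.2406) (11.0463, 0) (18.0792, 0) (31.9002, 18) (12.8662, 18)]  |A|=237.8872
5. ⊥bis P2·P4 via (20.03,10.505): [(10.8067, 1.2406) (11.0463, 0) (14.0876, 0) (24.2697, 18) (12.8662, 18)]  |A|=133.2889
6. canonical 5-gon: [(10.8067, 1.2406) (11.0463, 0) (14.0876, 0) (24.2697, 18) (12.8662, 18)]
7. shoelace: 133.2889

Area of P2's cell: 133.2889 (5 vertices)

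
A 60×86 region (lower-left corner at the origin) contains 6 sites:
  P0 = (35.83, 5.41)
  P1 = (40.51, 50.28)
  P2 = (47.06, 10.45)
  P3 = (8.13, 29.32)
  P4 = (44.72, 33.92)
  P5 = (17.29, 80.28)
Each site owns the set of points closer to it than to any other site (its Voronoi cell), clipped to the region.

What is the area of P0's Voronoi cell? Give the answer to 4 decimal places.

Area of P0's cell: 523.4833

1. box [0,60]×[0,86]: [(0, 0) (60, 0) (60, 86) (0, 86)]
2. ⊥bis P0·P1 via (38.17,27.845): [(0, 31.8262) (0, 0) (60, 0) (60, 25.5681)]  |A|=1721.8285
3. ⊥bis P0·P2 via (41.445,7.93): [(32.2291, 28.4646) (0, 31.8262) (0, 0) (45.004, 0)]  |A|=1153.3755
4. ⊥bis P0·P3 via (21.98,17.365): [(32.2291, 28.4646) (31.6161, 28.5286) (6.9909, 0) (45.004, 0)]  |A|=550.5443
5. ⊥bis P0·P4 via (40.275,19.665): [(35.5118, 21.1503) (27.4242, 23.6721) (6.9909, 0) (45.004, 0)]  |A|=523.4833
6. ⊥bis P0·P5 via (26.56,42.845): [(35.5118, 21.1503) (27.4242, 23.6721) (6.9909, 0) (45.004, 0)]  |A|=523.4833
7. canonical 4-gon: [(35.5118, 21.1503) (27.4242, 23.6721) (6.9909, 0) (45.004, 0)]
8. shoelace: 523.4833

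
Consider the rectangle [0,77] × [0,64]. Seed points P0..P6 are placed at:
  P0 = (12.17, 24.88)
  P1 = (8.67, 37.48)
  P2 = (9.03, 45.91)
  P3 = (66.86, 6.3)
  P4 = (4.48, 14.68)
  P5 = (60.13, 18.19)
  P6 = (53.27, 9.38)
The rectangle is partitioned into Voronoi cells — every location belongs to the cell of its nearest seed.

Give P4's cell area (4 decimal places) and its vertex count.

1. box [0,77]×[0,64]: [(0, 0) (77, 0) (77, 64) (0, 64)]
2. ⊥bis P4·P0 via (8.325,19.78): [(0, 26.0564) (0, 0) (34.5612, 0)]  |A|=450.2695
3. ⊥bis P4·P1 via (6.575,26.08): [(0, 26.0564) (0, 0) (34.5612, 0)]  |A|=450.2695
4. ⊥bis P4·P2 via (6.755,30.295): [(0, 26.0564) (0, 0) (34.5612, 0)]  |A|=450.2695
5. ⊥bis P4·P3 via (35.67,10.49): [(34.2884, 0.2056) (0, 26.0564) (0, 0) (34.2608, 0)]  |A|=450.2387
6. ⊥bis P4·P5 via (32.305,16.435): [(33.2807, 0.9653) (0, 26.0564) (0, 0) (33.3416, 0)]  |A|=449.6809
7. ⊥bis P4·P6 via (28.875,12.03): [(28.0975, 4.873) (0, 26.0564) (0, 0) (27.5682, 0)]  |A|=433.231
8. canonical 4-gon: [(28.0975, 4.873) (0, 26.0564) (0, 0) (27.5682, 0)]
9. shoelace: 433.231

Area of P4's cell: 433.2310 (4 vertices)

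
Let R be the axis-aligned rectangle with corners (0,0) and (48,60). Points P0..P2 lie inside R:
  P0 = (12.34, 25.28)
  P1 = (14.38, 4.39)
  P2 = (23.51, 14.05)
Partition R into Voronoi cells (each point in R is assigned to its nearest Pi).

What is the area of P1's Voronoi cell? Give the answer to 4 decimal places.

1. box [0,48]×[0,60]: [(0, 0) (48, 0) (48, 60) (0, 60)]
2. ⊥bis P1·P0 via (13.36,14.835): [(0, 13.5303) (0, 0) (48, 0) (48, 18.2177)]  |A|=761.954
3. ⊥bis P1·P2 via (18.945,9.22): [(13.0374, 14.8035) (0, 13.5303) (0, 0) (28.7002, 0)]  |A|=300.6319
4. canonical 4-gon: [(13.0374, 14.8035) (0, 13.5303) (0, 0) (28.7002, 0)]
5. shoelace: 300.6319

Area of P1's cell: 300.6319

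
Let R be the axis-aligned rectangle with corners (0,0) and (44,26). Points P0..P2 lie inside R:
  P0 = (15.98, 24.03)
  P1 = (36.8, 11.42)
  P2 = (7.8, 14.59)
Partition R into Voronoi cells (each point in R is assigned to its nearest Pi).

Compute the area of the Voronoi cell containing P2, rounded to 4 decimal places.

Area of P2's cell: 428.5045

1. box [0,44]×[0,26]: [(0, 0) (44, 0) (44, 26) (0, 26)]
2. ⊥bis P2·P0 via (11.89,19.31): [(0, 0) (34.1744, 0) (4.1695, 26) (0, 26)]  |A|=498.4709
3. ⊥bis P2·P1 via (22.3,13.005): [(0, 0) (20.8784, 0) (22.0288, 10.5244) (4.1695, 26) (0, 26)]  |A|=428.5045
4. canonical 5-gon: [(0, 0) (20.8784, 0) (22.0288, 10.5244) (4.1695, 26) (0, 26)]
5. shoelace: 428.5045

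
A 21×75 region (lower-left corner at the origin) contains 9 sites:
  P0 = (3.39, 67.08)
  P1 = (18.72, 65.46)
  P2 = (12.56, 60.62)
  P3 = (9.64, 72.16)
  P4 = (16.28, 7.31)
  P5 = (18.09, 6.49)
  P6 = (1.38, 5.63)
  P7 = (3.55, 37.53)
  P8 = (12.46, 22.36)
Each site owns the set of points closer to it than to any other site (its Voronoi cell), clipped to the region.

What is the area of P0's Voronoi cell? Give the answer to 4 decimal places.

Area of P0's cell: 116.1124

1. box [0,21]×[0,75]: [(0, 0) (21, 0) (21, 75) (0, 75)]
2. ⊥bis P0·P1 via (11.055,66.27): [(0, 0) (4.0519, 0) (11.9775, 75) (0, 75)]  |A|=601.1045
3. ⊥bis P0·P2 via (7.975,63.85): [(0, 52.5295) (11.2977, 68.5666) (11.9775, 75) (0, 75)]  |A|=165.461
4. ⊥bis P0·P3 via (6.515,69.62): [(0, 52.5295) (9.4746, 65.9787) (2.1421, 75) (0, 75)]  |A|=116.1124
5. ⊥bis P0·P4 via (9.835,37.195): [(0, 52.5295) (9.4746, 65.9787) (2.1421, 75) (0, 75)]  |A|=116.1124
6. ⊥bis P0·P5 via (10.74,36.785): [(0, 52.5295) (9.4746, 65.9787) (2.1421, 75) (0, 75)]  |A|=116.1124
7. ⊥bis P0·P6 via (2.385,36.355): [(0, 52.5295) (9.4746, 65.9787) (2.1421, 75) (0, 75)]  |A|=116.1124
8. ⊥bis P0·P7 via (3.47,52.305): [(0, 52.5295) (9.4746, 65.9787) (2.1421, 75) (0, 75)]  |A|=116.1124
9. ⊥bis P0·P8 via (7.925,44.72): [(0, 52.5295) (9.4746, 65.9787) (2.1421, 75) (0, 75)]  |A|=116.1124
10. canonical 4-gon: [(0, 52.5295) (9.4746, 65.9787) (2.1421, 75) (0, 75)]
11. shoelace: 116.1124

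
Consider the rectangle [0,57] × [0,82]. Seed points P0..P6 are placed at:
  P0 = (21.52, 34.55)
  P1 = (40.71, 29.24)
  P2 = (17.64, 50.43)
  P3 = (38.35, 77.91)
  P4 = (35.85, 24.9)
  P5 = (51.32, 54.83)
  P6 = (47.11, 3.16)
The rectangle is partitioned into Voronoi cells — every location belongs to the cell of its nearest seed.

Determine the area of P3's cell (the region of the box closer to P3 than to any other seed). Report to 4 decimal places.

1. box [0,57]×[0,82]: [(0, 0) (57, 0) (57, 82) (0, 82)]
2. ⊥bis P3·P0 via (29.935,56.23): [(0, 67.8491) (57, 45.7248) (57, 82) (0, 82)]  |A|=1437.1416
3. ⊥bis P3·P1 via (39.53,53.575): [(0, 67.8491) (37.0811, 53.4563) (57, 54.4221) (57, 82) (0, 82)]  |A|=1350.5217
4. ⊥bis P3·P2 via (27.995,64.17): [(41.9009, 53.69) (57, 54.4221) (57, 82) (4.3365, 82)]  |A|=953.6538
5. ⊥bis P3·P4 via (37.1,51.405): [(41.9009, 53.69) (57, 54.4221) (57, 82) (4.3365, 82)]  |A|=953.6538
6. ⊥bis P3·P5 via (44.835,66.37): [(33.516, 60.0092) (57, 73.2062) (57, 82) (4.3365, 82)]  |A|=682.3139
7. ⊥bis P3·P6 via (42.73,40.535): [(33.516, 60.0092) (57, 73.2062) (57, 82) (4.3365, 82)]  |A|=682.3139
8. canonical 4-gon: [(33.516, 60.0092) (57, 73.2062) (57, 82) (4.3365, 82)]
9. shoelace: 682.3139

Area of P3's cell: 682.3139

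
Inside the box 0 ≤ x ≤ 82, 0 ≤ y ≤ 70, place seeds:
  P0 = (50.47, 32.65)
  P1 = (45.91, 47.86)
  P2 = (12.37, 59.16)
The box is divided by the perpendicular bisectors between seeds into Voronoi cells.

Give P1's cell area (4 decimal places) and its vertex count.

Area of P1's cell: 1476.9641 (4 vertices)

1. box [0,82]×[0,70]: [(0, 0) (82, 0) (82, 70) (0, 70)]
2. ⊥bis P1·P0 via (48.19,40.255): [(0, 25.8075) (82, 50.3913) (82, 70) (0, 70)]  |A|=2615.8477
3. ⊥bis P1·P2 via (29.14,53.51): [(22.0321, 32.4128) (82, 50.3913) (82, 70) (34.6957, 70)]  |A|=1476.9641
4. canonical 4-gon: [(22.0321, 32.4128) (82, 50.3913) (82, 70) (34.6957, 70)]
5. shoelace: 1476.9641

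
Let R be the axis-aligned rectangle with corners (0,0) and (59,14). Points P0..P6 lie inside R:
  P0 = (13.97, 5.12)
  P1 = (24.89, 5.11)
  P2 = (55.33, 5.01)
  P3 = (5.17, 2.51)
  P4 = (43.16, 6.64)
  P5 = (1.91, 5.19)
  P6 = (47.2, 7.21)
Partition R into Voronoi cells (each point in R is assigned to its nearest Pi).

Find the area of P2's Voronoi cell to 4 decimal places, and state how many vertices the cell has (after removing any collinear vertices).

Area of P2's cell: 104.9183 (4 vertices)

1. box [0,59]×[0,14]: [(0, 0) (59, 0) (59, 14) (0, 14)]
2. ⊥bis P2·P0 via (34.65,5.065): [(34.6365, 0) (59, 0) (59, 14) (34.6738, 14)]  |A|=340.828
3. ⊥bis P2·P1 via (40.11,5.06): [(40.0934, 0) (59, 0) (59, 14) (40.1394, 14)]  |A|=264.3708
4. ⊥bis P2·P3 via (30.25,3.76): [(40.0934, 0) (59, 0) (59, 14) (40.1394, 14)]  |A|=264.3708
5. ⊥bis P2·P4 via (49.245,5.825): [(48.4648, 0) (59, 0) (59, 14) (50.3399, 14)]  |A|=134.3668
6. ⊥bis P2·P5 via (28.62,5.1): [(48.4648, 0) (59, 0) (59, 14) (50.3399, 14)]  |A|=134.3668
7. ⊥bis P2·P6 via (51.265,6.11): [(49.6116, 0) (59, 0) (59, 14) (53.4001, 14)]  |A|=104.9183
8. canonical 4-gon: [(49.6116, 0) (59, 0) (59, 14) (53.4001, 14)]
9. shoelace: 104.9183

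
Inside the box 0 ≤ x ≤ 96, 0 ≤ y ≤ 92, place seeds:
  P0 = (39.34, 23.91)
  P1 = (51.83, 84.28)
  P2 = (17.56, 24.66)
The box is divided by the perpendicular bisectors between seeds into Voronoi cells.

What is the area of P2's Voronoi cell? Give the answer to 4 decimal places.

1. box [0,96]×[0,92]: [(0, 0) (96, 0) (96, 92) (0, 92)]
2. ⊥bis P2·P0 via (28.45,24.285): [(0, 0) (27.6137, 0) (30.7818, 92) (0, 92)]  |A|=2686.1941
3. ⊥bis P2·P1 via (34.695,54.47): [(0, 74.4129) (0, 0) (27.6137, 0) (29.5905, 57.4041)]  |A|=1893.5279
4. canonical 4-gon: [(0, 74.4129) (0, 0) (27.6137, 0) (29.5905, 57.4041)]
5. shoelace: 1893.5279

Area of P2's cell: 1893.5279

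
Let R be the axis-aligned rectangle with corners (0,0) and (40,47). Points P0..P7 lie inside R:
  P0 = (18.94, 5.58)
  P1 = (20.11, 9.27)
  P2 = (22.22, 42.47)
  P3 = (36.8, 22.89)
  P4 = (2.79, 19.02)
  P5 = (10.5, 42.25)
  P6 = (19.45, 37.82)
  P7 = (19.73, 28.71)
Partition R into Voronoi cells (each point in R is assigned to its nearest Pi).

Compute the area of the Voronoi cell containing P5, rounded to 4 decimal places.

Area of P5's cell: 220.8303

1. box [0,40]×[0,47]: [(0, 0) (40, 0) (40, 47) (0, 47)]
2. ⊥bis P5·P0 via (14.72,23.915): [(0, 20.527) (40, 29.7335) (40, 47) (0, 47)]  |A|=874.79
3. ⊥bis P5·P1 via (15.305,25.76): [(0, 21.3003) (40, 32.9558) (40, 47) (0, 47)]  |A|=794.8772
4. ⊥bis P5·P2 via (16.36,42.36): [(0, 21.3003) (16.6642, 26.156) (16.2729, 47) (0, 47)]  |A|=383.7279
5. ⊥bis P5·P3 via (23.65,32.57): [(0, 21.3003) (16.6642, 26.156) (16.2729, 47) (0, 47)]  |A|=383.7279
6. ⊥bis P5·P4 via (6.645,30.635): [(0, 32.8405) (16.6424, 27.3169) (16.2729, 47) (0, 47)]  |A|=277.9749
7. ⊥bis P5·P6 via (14.975,40.035): [(0, 32.8405) (9.8034, 29.5867) (16.3514, 42.8159) (16.2729, 47) (0, 47)]  |A|=225.3065
8. ⊥bis P5·P7 via (15.115,35.48): [(0, 32.8405) (7.5614, 30.3308) (11.501, 33.0164) (16.3514, 42.8159) (16.2729, 47) (0, 47)]  |A|=220.8303
9. canonical 6-gon: [(0, 32.8405) (7.5614, 30.3308) (11.501, 33.0164) (16.3514, 42.8159) (16.2729, 47) (0, 47)]
10. shoelace: 220.8303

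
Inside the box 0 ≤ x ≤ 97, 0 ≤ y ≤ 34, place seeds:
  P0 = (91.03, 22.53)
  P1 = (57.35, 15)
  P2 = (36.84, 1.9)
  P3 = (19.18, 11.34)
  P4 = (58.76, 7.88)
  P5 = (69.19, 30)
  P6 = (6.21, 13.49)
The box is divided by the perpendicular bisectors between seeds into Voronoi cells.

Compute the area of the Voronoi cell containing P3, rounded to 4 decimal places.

1. box [0,97]×[0,34]: [(0, 0) (97, 0) (97, 34) (0, 34)]
2. ⊥bis P3·P0 via (55.105,16.935): [(0, 0) (57.7425, 0) (52.4473, 34) (0, 34)]  |A|=1873.2258
3. ⊥bis P3·P1 via (38.265,13.17): [(0, 0) (39.5278, 0) (36.2677, 34) (0, 34)]  |A|=1288.5236
4. ⊥bis P3·P2 via (28.01,6.62): [(0, 0) (24.4713, 0) (37.2378, 23.883) (36.2677, 34) (0, 34)]  |A|=1108.7268
5. ⊥bis P3·P4 via (38.97,9.61): [(0, 0) (24.4713, 0) (37.2378, 23.883) (36.2677, 34) (0, 34)]  |A|=1108.7268
6. ⊥bis P3·P5 via (44.185,20.67): [(0, 0) (24.4713, 0) (37.2378, 23.883) (36.2677, 34) (0, 34)]  |A|=1108.7268
7. ⊥bis P3·P6 via (12.695,12.415): [(10.637, 0) (24.4713, 0) (37.2378, 23.883) (36.2677, 34) (16.2731, 34)]  |A|=651.2553
8. canonical 5-gon: [(10.637, 0) (24.4713, 0) (37.2378, 23.883) (36.2677, 34) (16.2731, 34)]
9. shoelace: 651.2553

Area of P3's cell: 651.2553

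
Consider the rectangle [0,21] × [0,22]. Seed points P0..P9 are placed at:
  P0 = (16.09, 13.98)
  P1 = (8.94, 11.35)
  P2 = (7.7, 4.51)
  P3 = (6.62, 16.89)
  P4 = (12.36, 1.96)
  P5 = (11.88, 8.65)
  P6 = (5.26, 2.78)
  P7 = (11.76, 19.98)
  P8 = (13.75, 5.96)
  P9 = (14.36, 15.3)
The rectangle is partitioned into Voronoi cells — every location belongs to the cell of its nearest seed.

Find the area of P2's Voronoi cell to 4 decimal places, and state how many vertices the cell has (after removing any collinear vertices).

Area of P2's cell: 30.0527 (5 vertices)

1. box [0,21]×[0,22]: [(0, 0) (21, 0) (21, 22) (0, 22)]
2. ⊥bis P2·P0 via (11.895,9.245): [(0, 19.7834) (0, 0) (21, 0) (21, 1.1784)]  |A|=220.0991
3. ⊥bis P2·P1 via (8.32,7.93): [(14.6808, 6.7769) (0, 9.4383) (0, 0) (21, 0) (21, 1.1784)]  |A|=144.1614
4. ⊥bis P2·P3 via (7.16,10.7): [(14.6808, 6.7769) (0, 9.4383) (0, 0) (21, 0) (21, 1.1784)]  |A|=144.1614
5. ⊥bis P2·P4 via (10.03,3.235): [(12.213, 7.2243) (0, 9.4383) (0, 0) (8.2598, 0)]  |A|=87.4702
6. ⊥bis P2·P5 via (9.79,6.58): [(11.1236, 5.2335) (8.482, 7.9006) (0, 9.4383) (0, 0) (8.2598, 0)]  |A|=83.3881
7. ⊥bis P2·P6 via (6.48,3.645): [(8.6103, 0.6405) (11.1236, 5.2335) (8.482, 7.9006) (2.7224, 8.9448)]  |A|=30.2591
8. ⊥bis P2·P7 via (9.73,12.245): [(8.6103, 0.6405) (11.1236, 5.2335) (8.482, 7.9006) (2.7224, 8.9448)]  |A|=30.2591
9. ⊥bis P2·P8 via (10.725,5.235): [(8.6103, 0.6405) (10.8467, 4.7274) (10.5982, 5.764) (8.482, 7.9006) (2.7224, 8.9448)]  |A|=30.0527
10. ⊥bis P2·P9 via (11.03,9.905): [(8.6103, 0.6405) (10.8467, 4.7274) (10.5982, 5.764) (8.482, 7.9006) (2.7224, 8.9448)]  |A|=30.0527
11. canonical 5-gon: [(8.6103, 0.6405) (10.8467, 4.7274) (10.5982, 5.764) (8.482, 7.9006) (2.7224, 8.9448)]
12. shoelace: 30.0527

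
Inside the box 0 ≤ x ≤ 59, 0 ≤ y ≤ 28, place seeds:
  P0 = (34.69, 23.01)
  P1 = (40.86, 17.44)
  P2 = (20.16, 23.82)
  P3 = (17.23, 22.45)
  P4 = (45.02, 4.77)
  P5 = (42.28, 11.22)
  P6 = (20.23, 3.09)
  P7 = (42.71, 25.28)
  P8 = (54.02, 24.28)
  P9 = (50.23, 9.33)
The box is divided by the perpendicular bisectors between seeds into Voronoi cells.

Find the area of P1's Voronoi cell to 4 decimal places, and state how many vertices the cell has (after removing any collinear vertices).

Area of P1's cell: 92.4854 (5 vertices)

1. box [0,59]×[0,28]: [(0, 0) (59, 0) (59, 28) (0, 28)]
2. ⊥bis P1·P0 via (37.775,20.225): [(19.5168, 0) (59, 0) (59, 28) (44.7939, 28)]  |A|=751.6502
3. ⊥bis P1·P2 via (30.51,20.63): [(26.5543, 7.7956) (24.1516, 0) (59, 0) (59, 28) (44.7939, 28)]  |A|=733.5848
4. ⊥bis P1·P3 via (29.045,19.945): [(26.5543, 7.7956) (26.2814, 6.9101) (24.8163, 0) (59, 0) (59, 28) (44.7939, 28)]  |A|=731.2882
5. ⊥bis P1·P4 via (42.94,11.105): [(26.5543, 7.7956) (26.2814, 6.9101) (25.9909, 5.54) (59, 16.3781) (59, 28) (44.7939, 28)]  |A|=366.2864
6. ⊥bis P1·P5 via (41.57,14.33): [(30.0866, 11.7084) (59, 18.3092) (59, 28) (44.7939, 28)]  |A|=255.8171
7. ⊥bis P1·P6 via (30.545,10.265): [(30.0866, 11.7084) (59, 18.3092) (59, 28) (44.7939, 28)]  |A|=255.8171
8. ⊥bis P1·P7 via (41.785,21.36): [(39.3239, 21.9407) (30.0866, 11.7084) (56.8215, 17.8119)]  |A|=108.5908
9. ⊥bis P1·P8 via (47.44,20.86): [(47.9343, 19.9089) (39.3239, 21.9407) (30.0866, 11.7084) (49.8514, 16.2206)]  |A|=94.2114
10. ⊥bis P1·P9 via (45.545,13.385): [(49.1565, 17.5576) (47.9343, 19.9089) (39.3239, 21.9407) (30.0866, 11.7084) (47.5432, 15.6937)]  |A|=92.4854
11. canonical 5-gon: [(49.1565, 17.5576) (47.9343, 19.9089) (39.3239, 21.9407) (30.0866, 11.7084) (47.5432, 15.6937)]
12. shoelace: 92.4854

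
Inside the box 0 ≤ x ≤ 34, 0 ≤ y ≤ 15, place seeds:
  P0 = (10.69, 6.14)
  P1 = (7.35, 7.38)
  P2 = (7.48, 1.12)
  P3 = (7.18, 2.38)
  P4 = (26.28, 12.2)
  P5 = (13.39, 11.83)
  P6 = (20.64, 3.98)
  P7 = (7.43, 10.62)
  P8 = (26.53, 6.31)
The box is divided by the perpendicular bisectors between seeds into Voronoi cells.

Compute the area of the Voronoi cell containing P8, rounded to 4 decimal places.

Area of P8's cell: 95.3078

1. box [0,34]×[0,15]: [(0, 0) (34, 0) (34, 15) (0, 15)]
2. ⊥bis P8·P0 via (18.61,6.225): [(18.6768, 0) (34, 0) (34, 15) (18.5158, 15)]  |A|=231.0553
3. ⊥bis P8·P1 via (16.94,6.845): [(18.6768, 0) (34, 0) (34, 15) (18.5158, 15)]  |A|=231.0553
4. ⊥bis P8·P2 via (17.005,3.715): [(18.6768, 0) (34, 0) (34, 15) (18.5158, 15)]  |A|=231.0553
5. ⊥bis P8·P3 via (16.855,4.345): [(18.6768, 0) (34, 0) (34, 15) (18.5158, 15)]  |A|=231.0553
6. ⊥bis P8·P4 via (26.405,9.255): [(18.581, 8.9229) (18.6768, 0) (34, 0) (34, 9.5774)]  |A|=142.2003
7. ⊥bis P8·P5 via (19.96,9.07): [(19.9221, 8.9798) (18.6139, 5.8656) (18.6768, 0) (34, 0) (34, 9.5774)]  |A|=140.1493
8. ⊥bis P8·P6 via (23.585,5.145): [(22.0326, 9.0694) (25.6203, 0) (34, 0) (34, 9.5774)]  |A|=95.3078
9. ⊥bis P8·P7 via (16.98,8.465): [(22.0326, 9.0694) (25.6203, 0) (34, 0) (34, 9.5774)]  |A|=95.3078
10. canonical 4-gon: [(22.0326, 9.0694) (25.6203, 0) (34, 0) (34, 9.5774)]
11. shoelace: 95.3078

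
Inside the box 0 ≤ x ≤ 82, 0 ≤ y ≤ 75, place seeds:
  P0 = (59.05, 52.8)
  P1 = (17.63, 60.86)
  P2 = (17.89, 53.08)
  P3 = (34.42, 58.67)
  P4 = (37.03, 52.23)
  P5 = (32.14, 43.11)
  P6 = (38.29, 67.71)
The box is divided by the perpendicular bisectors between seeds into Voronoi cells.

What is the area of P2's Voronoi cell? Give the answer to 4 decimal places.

Area of P2's cell: 678.2489

1. box [0,82]×[0,75]: [(0, 0) (82, 0) (82, 75) (0, 75)]
2. ⊥bis P2·P0 via (38.47,52.94): [(0, 0) (38.1099, 0) (38.6201, 75) (0, 75)]  |A|=2877.3724
3. ⊥bis P2·P1 via (17.76,56.97): [(0, 56.3765) (0, 0) (38.1099, 0) (38.5021, 57.6632)]  |A|=2184.0753
4. ⊥bis P2·P3 via (26.155,55.875): [(25.695, 57.2352) (0, 56.3765) (0, 0) (38.1099, 0) (38.2467, 20.119)]  |A|=1943.7135
5. ⊥bis P2·P4 via (27.46,52.655): [(27.4349, 52.0902) (25.695, 57.2352) (0, 56.3765) (0, 0) (25.1216, 0)]  |A|=1494.4841
6. ⊥bis P2·P5 via (25.015,48.095): [(27.4095, 51.5174) (27.4349, 52.0902) (25.695, 57.2352) (0, 56.3765) (0, 12.3414)]  |A|=678.2489
7. ⊥bis P2·P6 via (28.09,60.395): [(27.4095, 51.5174) (27.4349, 52.0902) (25.695, 57.2352) (0, 56.3765) (0, 12.3414)]  |A|=678.2489
8. canonical 5-gon: [(27.4095, 51.5174) (27.4349, 52.0902) (25.695, 57.2352) (0, 56.3765) (0, 12.3414)]
9. shoelace: 678.2489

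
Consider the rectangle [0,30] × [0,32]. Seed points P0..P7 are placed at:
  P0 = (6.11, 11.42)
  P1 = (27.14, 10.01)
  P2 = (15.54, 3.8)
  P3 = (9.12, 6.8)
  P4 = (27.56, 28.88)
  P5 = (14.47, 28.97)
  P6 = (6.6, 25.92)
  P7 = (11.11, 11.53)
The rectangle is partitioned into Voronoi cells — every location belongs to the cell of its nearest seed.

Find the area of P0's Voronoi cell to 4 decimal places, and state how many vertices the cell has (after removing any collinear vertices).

Area of P0's cell: 100.9498 (4 vertices)

1. box [0,30]×[0,32]: [(0, 0) (30, 0) (30, 32) (0, 32)]
2. ⊥bis P0·P1 via (16.625,10.715): [(0, 0) (15.9066, 0) (18.0521, 32) (0, 32)]  |A|=543.339
3. ⊥bis P0·P2 via (10.825,7.61): [(0, 0) (4.6757, 0) (16.9228, 15.1562) (18.0521, 32) (0, 32)]  |A|=458.23
4. ⊥bis P0·P3 via (7.615,9.11): [(0, 4.1487) (16.924, 15.175) (18.0521, 32) (0, 32)]  |A|=387.5415
5. ⊥bis P0·P4 via (16.835,20.15): [(0, 4.1487) (16.924, 15.175) (17.2254, 19.6703) (7.1893, 32) (0, 32)]  |A|=320.574
6. ⊥bis P0·P5 via (10.29,20.195): [(0, 25.0967) (0, 4.1487) (16.924, 15.175) (17.0449, 16.9773)]  |A|=193.1127
7. ⊥bis P0·P6 via (6.355,18.67): [(14.0363, 18.4104) (0, 18.8848) (0, 4.1487) (16.924, 15.175) (17.0449, 16.9773)]  |A|=149.5164
8. ⊥bis P0·P7 via (8.61,11.475): [(8.4533, 18.5991) (0, 18.8848) (0, 4.1487) (8.6472, 9.7825)]  |A|=100.9498
9. canonical 4-gon: [(8.4533, 18.5991) (0, 18.8848) (0, 4.1487) (8.6472, 9.7825)]
10. shoelace: 100.9498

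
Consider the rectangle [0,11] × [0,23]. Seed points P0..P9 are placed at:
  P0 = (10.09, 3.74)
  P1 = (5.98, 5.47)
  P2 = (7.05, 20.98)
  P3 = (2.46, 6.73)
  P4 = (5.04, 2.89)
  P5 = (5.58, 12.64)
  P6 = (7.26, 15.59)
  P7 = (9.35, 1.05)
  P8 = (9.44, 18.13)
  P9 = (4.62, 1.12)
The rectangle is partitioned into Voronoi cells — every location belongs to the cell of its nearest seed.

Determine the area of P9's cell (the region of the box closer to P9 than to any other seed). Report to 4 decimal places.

1. box [0,11]×[0,23]: [(0, 0) (11, 0) (11, 23) (0, 23)]
2. ⊥bis P9·P0 via (7.355,2.43): [(0, 17.7857) (0, 0) (8.5189, 0)]  |A|=75.7573
3. ⊥bis P9·P1 via (5.3,3.295): [(7.2296, 2.6917) (0, 4.952) (0, 0) (8.5189, 0)]  |A|=29.3659
4. ⊥bis P9·P2 via (5.835,11.05): [(7.2296, 2.6917) (0, 4.952) (0, 0) (8.5189, 0)]  |A|=29.3659
5. ⊥bis P9·P3 via (3.54,3.925): [(7.2296, 2.6917) (3.4257, 3.881) (0, 2.562) (0, 0) (8.5189, 0)]  |A|=25.2721
6. ⊥bis P9·P4 via (4.83,2.005): [(7.9084, 1.2745) (0.9466, 2.9265) (0, 2.562) (0, 0) (8.5189, 0)]  |A|=17.6101
7. ⊥bis P9·P5 via (5.1,6.88): [(7.9084, 1.2745) (0.9466, 2.9265) (0, 2.562) (0, 0) (8.5189, 0)]  |A|=17.6101
8. ⊥bis P9·P6 via (5.94,8.355): [(7.9084, 1.2745) (0.9466, 2.9265) (0, 2.562) (0, 0) (8.5189, 0)]  |A|=17.6101
9. ⊥bis P9·P7 via (6.985,1.085): [(6.991, 1.4922) (0.9466, 2.9265) (0, 2.562) (0, 0) (6.9689, 0)]  |A|=15.9355
10. ⊥bis P9·P8 via (7.03,9.625): [(6.991, 1.4922) (0.9466, 2.9265) (0, 2.562) (0, 0) (6.9689, 0)]  |A|=15.9355
11. canonical 5-gon: [(6.991, 1.4922) (0.9466, 2.9265) (0, 2.562) (0, 0) (6.9689, 0)]
12. shoelace: 15.9355

Area of P9's cell: 15.9355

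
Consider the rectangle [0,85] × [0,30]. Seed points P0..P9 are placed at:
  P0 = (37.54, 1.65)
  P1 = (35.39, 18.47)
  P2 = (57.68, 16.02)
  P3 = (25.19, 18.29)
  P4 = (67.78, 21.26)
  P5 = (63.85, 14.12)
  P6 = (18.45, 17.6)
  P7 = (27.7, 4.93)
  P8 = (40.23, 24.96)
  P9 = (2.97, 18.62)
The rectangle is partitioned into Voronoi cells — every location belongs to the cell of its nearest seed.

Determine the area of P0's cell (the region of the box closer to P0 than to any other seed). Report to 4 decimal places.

1. box [0,85]×[0,30]: [(0, 0) (85, 0) (85, 30) (0, 30)]
2. ⊥bis P0·P1 via (36.465,10.06): [(0, 5.3989) (0, 0) (85, 0) (85, 16.2639)]  |A|=920.6705
3. ⊥bis P0·P2 via (47.61,8.835): [(45.8775, 11.2631) (0, 5.3989) (0, 0) (53.9138, 0)]  |A|=427.4635
4. ⊥bis P0·P3 via (31.365,9.97): [(45.8775, 11.2631) (30.4504, 9.2912) (17.9317, 0) (53.9138, 0)]  |A|=261.9607
5. ⊥bis P0·P4 via (52.66,11.455): [(45.8775, 11.2631) (30.4504, 9.2912) (17.9317, 0) (53.9138, 0)]  |A|=261.9607
6. ⊥bis P0·P5 via (50.695,7.885): [(45.8775, 11.2631) (30.4504, 9.2912) (17.9317, 0) (53.9138, 0)]  |A|=261.9607
7. ⊥bis P0·P6 via (27.995,9.625): [(45.8775, 11.2631) (30.4504, 9.2912) (23.2528, 3.9492) (19.9532, 0) (53.9138, 0)]  |A|=257.9692
8. ⊥bis P0·P7 via (32.62,3.29): [(45.8775, 11.2631) (34.806, 9.8479) (31.5233, 0) (53.9138, 0)]  |A|=178.2867
9. ⊥bis P0·P8 via (38.885,13.305): [(45.8775, 11.2631) (34.806, 9.8479) (31.5233, 0) (53.9138, 0)]  |A|=178.2867
10. ⊥bis P0·P9 via (20.255,10.135): [(45.8775, 11.2631) (34.806, 9.8479) (31.5233, 0) (53.9138, 0)]  |A|=178.2867
11. canonical 4-gon: [(45.8775, 11.2631) (34.806, 9.8479) (31.5233, 0) (53.9138, 0)]
12. shoelace: 178.2867

Area of P0's cell: 178.2867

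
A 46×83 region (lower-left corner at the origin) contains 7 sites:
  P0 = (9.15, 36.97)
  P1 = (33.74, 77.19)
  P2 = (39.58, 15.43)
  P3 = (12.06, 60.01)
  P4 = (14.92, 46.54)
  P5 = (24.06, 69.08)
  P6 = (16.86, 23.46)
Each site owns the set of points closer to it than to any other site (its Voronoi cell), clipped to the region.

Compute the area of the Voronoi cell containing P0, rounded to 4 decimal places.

1. box [0,46]×[0,83]: [(0, 0) (46, 0) (46, 83) (0, 83)]
2. ⊥bis P0·P1 via (21.445,57.08): [(0, 70.1912) (0, 0) (46, 0) (46, 42.0674)]  |A|=2581.9475
3. ⊥bis P0·P2 via (24.365,26.2): [(38.7391, 46.5066) (0, 70.1912) (0, 0) (5.8192, 0)]  |A|=1494.8885
4. ⊥bis P0·P3 via (10.605,48.49): [(37.719, 45.0654) (0, 49.8294) (0, 0) (5.8192, 0)]  |A|=1070.8807
5. ⊥bis P0·P4 via (12.035,41.755): [(28.3939, 31.8918) (0, 49.0112) (0, 0) (5.8192, 0)]  |A|=788.6034
6. ⊥bis P0·P5 via (16.605,53.025): [(28.3939, 31.8918) (0, 49.0112) (0, 0) (5.8192, 0)]  |A|=788.6034
7. ⊥bis P0·P6 via (13.005,30.215): [(22.3396, 35.5421) (0, 49.0112) (0, 22.7932)]  |A|=292.8493
8. canonical 3-gon: [(22.3396, 35.5421) (0, 49.0112) (0, 22.7932)]
9. shoelace: 292.8493

Area of P0's cell: 292.8493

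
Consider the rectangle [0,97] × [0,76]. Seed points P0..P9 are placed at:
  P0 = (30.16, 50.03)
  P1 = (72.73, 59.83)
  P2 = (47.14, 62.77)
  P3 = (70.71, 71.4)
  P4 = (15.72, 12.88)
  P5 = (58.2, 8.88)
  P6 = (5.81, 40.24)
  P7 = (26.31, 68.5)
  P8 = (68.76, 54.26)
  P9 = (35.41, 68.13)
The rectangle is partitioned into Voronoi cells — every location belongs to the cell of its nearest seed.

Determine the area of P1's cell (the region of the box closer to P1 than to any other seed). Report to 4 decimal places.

1. box [0,97]×[0,76]: [(0, 0) (97, 0) (97, 76) (0, 76)]
2. ⊥bis P1·P0 via (51.445,54.93): [(64.0904, 0) (97, 0) (97, 76) (46.5945, 76)]  |A|=3165.9746
3. ⊥bis P1·P2 via (59.935,61.3): [(56.6203, 32.4489) (64.0904, 0) (97, 0) (97, 76) (61.6239, 76)]  |A|=2838.7022
4. ⊥bis P1·P3 via (71.72,65.615): [(60.1997, 63.6037) (56.6203, 32.4489) (64.0904, 0) (97, 0) (97, 70.0286)]  |A|=2509.5607
5. ⊥bis P1·P4 via (44.225,36.355): [(60.1997, 63.6037) (56.6203, 32.4489) (60.1816, 16.9794) (74.1648, 0) (97, 0) (97, 70.0286)]  |A|=2424.032
6. ⊥bis P1·P5 via (65.465,34.355): [(60.1997, 63.6037) (57.113, 36.7368) (97, 25.3618) (97, 70.0286)]  |A|=1375.2516
7. ⊥bis P1·P6 via (39.27,50.035): [(60.1997, 63.6037) (57.113, 36.7368) (97, 25.3618) (97, 70.0286)]  |A|=1375.2516
8. ⊥bis P1·P7 via (49.52,64.165): [(60.1997, 63.6037) (57.113, 36.7368) (97, 25.3618) (97, 70.0286)]  |A|=1375.2516
9. ⊥bis P1·P8 via (70.745,57.045): [(61.2787, 63.7921) (97, 38.3318) (97, 70.0286)]  |A|=566.125
10. ⊥bis P1·P9 via (54.07,63.98): [(61.2787, 63.7921) (97, 38.3318) (97, 70.0286)]  |A|=566.125
11. canonical 3-gon: [(61.2787, 63.7921) (97, 38.3318) (97, 70.0286)]
12. shoelace: 566.125

Area of P1's cell: 566.1250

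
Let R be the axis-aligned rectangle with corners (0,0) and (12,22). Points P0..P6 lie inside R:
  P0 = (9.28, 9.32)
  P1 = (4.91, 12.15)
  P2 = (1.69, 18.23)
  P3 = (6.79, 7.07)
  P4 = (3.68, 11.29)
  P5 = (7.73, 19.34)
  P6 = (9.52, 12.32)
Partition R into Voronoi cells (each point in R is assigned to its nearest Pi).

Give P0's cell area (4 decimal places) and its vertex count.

Area of P0's cell: 21.4298 (4 vertices)

1. box [0,12]×[0,22]: [(0, 0) (12, 0) (12, 22) (0, 22)]
2. ⊥bis P0·P1 via (7.095,10.735): [(0.143, 0) (12, 0) (12, 18.3092)]  |A|=108.5454
3. ⊥bis P0·P2 via (5.485,13.775): [(0.143, 0) (12, 0) (12, 18.3092)]  |A|=108.5454
4. ⊥bis P0·P3 via (8.035,8.195): [(6.5292, 9.8614) (12, 3.8071) (12, 18.3092)]  |A|=39.6687
5. ⊥bis P0·P4 via (6.48,10.305): [(6.5292, 9.8614) (12, 3.8071) (12, 18.3092)]  |A|=39.6687
6. ⊥bis P0·P5 via (8.505,14.33): [(9.5253, 14.4878) (6.5292, 9.8614) (12, 3.8071) (12, 14.8706)]  |A|=35.4141
7. ⊥bis P0·P6 via (9.4,10.82): [(7.2609, 10.9911) (6.5292, 9.8614) (12, 3.8071) (12, 10.612)]  |A|=21.4298
8. canonical 4-gon: [(7.2609, 10.9911) (6.5292, 9.8614) (12, 3.8071) (12, 10.612)]
9. shoelace: 21.4298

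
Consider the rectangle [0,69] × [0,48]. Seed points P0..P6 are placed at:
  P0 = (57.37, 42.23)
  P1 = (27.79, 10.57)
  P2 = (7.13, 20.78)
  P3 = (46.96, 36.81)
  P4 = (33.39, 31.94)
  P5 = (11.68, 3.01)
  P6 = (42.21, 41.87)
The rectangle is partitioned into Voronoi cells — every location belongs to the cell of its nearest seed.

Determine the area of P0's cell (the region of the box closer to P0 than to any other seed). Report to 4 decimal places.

1. box [0,69]×[0,48]: [(0, 0) (69, 0) (69, 48) (0, 48)]
2. ⊥bis P0·P1 via (42.58,26.4): [(69, 1.7157) (69, 48) (19.4611, 48)]  |A|=1146.4348
3. ⊥bis P0·P2 via (32.25,31.505): [(29.0208, 39.0684) (69, 1.7157) (69, 48) (25.2074, 48)]  |A|=1120.7728
4. ⊥bis P0·P3 via (52.165,39.52): [(69, 7.1856) (69, 48) (47.7499, 48)]  |A|=433.6557
5. ⊥bis P0·P4 via (45.38,37.085): [(69, 7.1856) (69, 48) (47.7499, 48)]  |A|=433.6557
6. ⊥bis P0·P5 via (34.525,22.62): [(69, 7.1856) (69, 48) (47.7499, 48)]  |A|=433.6557
7. ⊥bis P0·P6 via (49.79,42.05): [(49.7395, 44.1787) (69, 7.1856) (69, 48) (49.6487, 48)]  |A|=430.0276
8. canonical 4-gon: [(49.7395, 44.1787) (69, 7.1856) (69, 48) (49.6487, 48)]
9. shoelace: 430.0276

Area of P0's cell: 430.0276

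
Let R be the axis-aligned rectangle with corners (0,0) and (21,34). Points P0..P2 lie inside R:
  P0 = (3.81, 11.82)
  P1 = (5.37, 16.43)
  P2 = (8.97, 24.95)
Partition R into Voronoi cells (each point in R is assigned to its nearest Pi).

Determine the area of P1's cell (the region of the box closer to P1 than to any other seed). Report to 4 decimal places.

Area of P1's cell: 150.3153

1. box [0,21]×[0,34]: [(0, 0) (21, 0) (21, 34) (0, 34)]
2. ⊥bis P1·P0 via (4.59,14.125): [(0, 15.6782) (21, 8.5719) (21, 34) (0, 34)]  |A|=459.3732
3. ⊥bis P1·P2 via (7.17,20.69): [(0, 23.7196) (0, 15.6782) (21, 8.5719) (21, 14.8463)]  |A|=150.3153
4. canonical 4-gon: [(0, 23.7196) (0, 15.6782) (21, 8.5719) (21, 14.8463)]
5. shoelace: 150.3153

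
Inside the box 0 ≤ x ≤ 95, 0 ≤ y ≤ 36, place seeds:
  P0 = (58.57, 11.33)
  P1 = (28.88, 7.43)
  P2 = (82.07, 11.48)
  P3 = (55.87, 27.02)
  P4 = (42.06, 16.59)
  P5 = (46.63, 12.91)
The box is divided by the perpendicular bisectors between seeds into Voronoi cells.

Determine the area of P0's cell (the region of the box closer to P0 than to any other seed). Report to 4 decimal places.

1. box [0,95]×[0,36]: [(0, 0) (95, 0) (95, 36) (0, 36)]
2. ⊥bis P0·P1 via (43.725,9.38): [(44.9571, 0) (95, 0) (95, 36) (40.2283, 36)]  |A|=1886.6628
3. ⊥bis P0·P2 via (70.32,11.405): [(44.9571, 0) (70.3928, 0) (70.163, 36) (40.2283, 36)]  |A|=996.6674
4. ⊥bis P0·P3 via (57.22,19.175): [(42.7651, 16.6875) (44.9571, 0) (70.3928, 0) (70.2561, 21.4183)]  |A|=506.9579
5. ⊥bis P0·P4 via (50.315,13.96): [(51.6723, 18.2203) (45.8674, 0) (70.3928, 0) (70.2561, 21.4183)]  |A|=422.6653
6. ⊥bis P0·P5 via (52.6,12.12): [(53.4477, 18.5258) (50.9962, 0) (70.3928, 0) (70.2561, 21.4183)]  |A|=359.8709
7. canonical 4-gon: [(53.4477, 18.5258) (50.9962, 0) (70.3928, 0) (70.2561, 21.4183)]
8. shoelace: 359.8709

Area of P0's cell: 359.8709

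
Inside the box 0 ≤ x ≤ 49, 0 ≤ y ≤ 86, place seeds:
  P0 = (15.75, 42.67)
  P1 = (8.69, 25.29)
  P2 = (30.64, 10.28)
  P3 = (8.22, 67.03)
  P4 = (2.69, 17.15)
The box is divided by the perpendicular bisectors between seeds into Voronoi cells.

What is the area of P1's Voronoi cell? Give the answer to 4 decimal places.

Area of P1's cell: 365.7438

1. box [0,49]×[0,86]: [(0, 0) (49, 0) (49, 86) (0, 86)]
2. ⊥bis P1·P0 via (12.22,33.98): [(0, 38.9439) (0, 0) (49, 0) (49, 19.0394)]  |A|=1420.5929
3. ⊥bis P1·P2 via (19.665,17.785): [(26.7136, 28.0925) (0, 38.9439) (0, 0) (7.5031, 0)]  |A|=625.5565
4. ⊥bis P1·P3 via (8.455,46.16): [(26.7136, 28.0925) (0, 38.9439) (0, 0) (7.5031, 0)]  |A|=625.5565
5. ⊥bis P1·P4 via (5.69,21.22): [(16.5433, 13.22) (26.7136, 28.0925) (0, 38.9439) (0, 25.4141)]  |A|=365.7438
6. canonical 4-gon: [(16.5433, 13.22) (26.7136, 28.0925) (0, 38.9439) (0, 25.4141)]
7. shoelace: 365.7438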